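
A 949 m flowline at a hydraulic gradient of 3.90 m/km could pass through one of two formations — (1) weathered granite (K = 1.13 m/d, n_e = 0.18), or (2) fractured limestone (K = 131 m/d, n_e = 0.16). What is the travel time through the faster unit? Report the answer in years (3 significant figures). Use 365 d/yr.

Unit 1 (weathered granite): v = 1.13×0.0039/0.18 = 0.02448 m/d, t = 949/0.02448 = 38760 d
Unit 2 (fractured limestone): v = 131×0.0039/0.16 = 3.193 m/d, t = 949/3.193 = 297.2 d
Faster: 297.2 d / 365 = 0.814 yr

0.814 years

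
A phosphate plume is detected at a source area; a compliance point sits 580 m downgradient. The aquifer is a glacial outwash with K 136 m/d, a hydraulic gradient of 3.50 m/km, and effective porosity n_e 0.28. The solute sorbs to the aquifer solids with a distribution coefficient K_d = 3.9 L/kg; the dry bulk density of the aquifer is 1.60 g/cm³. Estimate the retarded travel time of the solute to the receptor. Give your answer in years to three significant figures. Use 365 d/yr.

21.8 years

q = Ki = 136 × 0.0035 = 0.4760 m/d
v = Ki/n = 136·0.0035/0.28 = 1.700 m/d
Retardation R = 1 + ρ_b·K_d/n = 1 + 1.60×3.9/0.28 = 23.29
Contaminant velocity v_c = v/R = 1.700/23.29 = 0.07301 m/d
t = L/v_c = 580/0.07301 = 7945 d
   = 7945/365 = 21.8 yr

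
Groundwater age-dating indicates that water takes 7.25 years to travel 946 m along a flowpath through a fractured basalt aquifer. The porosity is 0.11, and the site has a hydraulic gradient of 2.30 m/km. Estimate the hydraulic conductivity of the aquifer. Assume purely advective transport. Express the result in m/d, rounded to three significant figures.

17.1 m/d

t = 7.25 years = 2646 d
v = L / t = 946 / 2646 = 0.3575 m/d
K = v · n / i = 0.3575 × 0.11 / 0.0023 = 17.1 m/d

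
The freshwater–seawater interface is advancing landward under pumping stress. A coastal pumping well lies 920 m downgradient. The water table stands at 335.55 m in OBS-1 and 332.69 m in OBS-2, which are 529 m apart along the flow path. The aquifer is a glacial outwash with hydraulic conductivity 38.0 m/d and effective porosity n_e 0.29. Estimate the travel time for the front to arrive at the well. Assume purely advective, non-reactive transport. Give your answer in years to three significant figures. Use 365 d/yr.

Hydraulic gradient i = (335.55 − 332.69) / 529 = 2.86 / 529 = 0.005406
Specific discharge q = 38.0 × 0.005406 = 0.2054 m/d
Seepage velocity v = q / n = 0.2054 / 0.29 = 0.7084 m/d
t = L / v = 920 / 0.7084 = 1299 d
   = 1299 / 365 = 3.56 yr

3.56 years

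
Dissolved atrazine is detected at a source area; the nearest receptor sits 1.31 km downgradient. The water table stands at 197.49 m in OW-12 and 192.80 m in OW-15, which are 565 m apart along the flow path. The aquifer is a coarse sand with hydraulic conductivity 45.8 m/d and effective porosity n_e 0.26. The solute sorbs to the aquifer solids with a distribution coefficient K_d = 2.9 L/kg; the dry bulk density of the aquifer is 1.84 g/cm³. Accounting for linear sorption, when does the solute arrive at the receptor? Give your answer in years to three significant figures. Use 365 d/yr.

Hydraulic gradient i = (197.49 − 192.80) / 565 = 4.69 / 565 = 0.008301
q = Ki = 45.8 × 0.008301 = 0.3802 m/d
Average linear velocity = 0.3802 / 0.26 = 1.462 m/d
Retardation R = 1 + ρ_b·K_d/n = 1 + 1.84×2.9/0.26 = 21.52
Contaminant velocity v_c = v/R = 1.462/21.52 = 0.06794 m/d
L = 1.31 km = 1310 m
t = L/v_c = 1310/0.06794 = 19280 d
   = 19280/365 = 52.8 yr

52.8 years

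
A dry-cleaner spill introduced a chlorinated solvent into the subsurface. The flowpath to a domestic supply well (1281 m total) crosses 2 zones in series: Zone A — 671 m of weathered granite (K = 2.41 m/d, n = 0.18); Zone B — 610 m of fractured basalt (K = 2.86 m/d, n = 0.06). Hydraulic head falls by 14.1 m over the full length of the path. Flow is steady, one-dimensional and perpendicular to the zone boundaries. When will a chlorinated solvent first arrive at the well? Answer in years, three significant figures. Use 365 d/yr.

15.0 years

Steady 1-D flow in series ⇒ the Darcy flux q is identical in every zone and the zone head losses add (resistances L/K in series).
Σ(L/K) = 671/2.41 + 610/2.86 = 278.4 + 213.3 = 491.7 d
q = ΔH / Σ(L/K) = 14.1 / 491.7 = 0.02868 m/d (same in every zone)
Zone A: v = q/n = 0.02868/0.18 = 0.1593 m/d → t_A = 671/0.1593 = 4212 d
Zone B: v = q/n = 0.02868/0.06 = 0.4779 m/d → t_B = 610/0.4779 = 1276 d
Total t = 4212 + 1276 = 5488 d
   = 5488 / 365 = 15.0 yr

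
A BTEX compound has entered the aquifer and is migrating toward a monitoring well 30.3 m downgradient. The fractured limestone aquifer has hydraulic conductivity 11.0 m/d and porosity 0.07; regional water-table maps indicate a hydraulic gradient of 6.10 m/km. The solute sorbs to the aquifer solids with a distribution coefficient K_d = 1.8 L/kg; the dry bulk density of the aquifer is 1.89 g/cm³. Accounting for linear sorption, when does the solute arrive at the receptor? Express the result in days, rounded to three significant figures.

Darcy flux q = K·i = 11.0 × 0.0061 = 0.06710 m/d
v = Ki/n = 11.0·0.0061/0.07 = 0.9586 m/d
Retardation R = 1 + ρ_b·K_d/n = 1 + 1.89×1.8/0.07 = 49.60
Contaminant velocity v_c = v/R = 0.9586/49.60 = 0.01933 m/d
t = L/v_c = 30.3/0.01933 = 1568 d

1570 days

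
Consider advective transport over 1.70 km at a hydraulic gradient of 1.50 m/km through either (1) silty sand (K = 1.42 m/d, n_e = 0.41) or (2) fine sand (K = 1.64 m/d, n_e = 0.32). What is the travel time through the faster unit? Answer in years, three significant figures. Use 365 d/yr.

606 years

Unit 1 (silty sand): v = 1.42×0.0015/0.41 = 0.005195 m/d, t = 1700/0.005195 = 327200 d
Unit 2 (fine sand): v = 1.64×0.0015/0.32 = 0.007688 m/d, t = 1700/0.007688 = 221100 d
Faster: 221100 d / 365 = 606 yr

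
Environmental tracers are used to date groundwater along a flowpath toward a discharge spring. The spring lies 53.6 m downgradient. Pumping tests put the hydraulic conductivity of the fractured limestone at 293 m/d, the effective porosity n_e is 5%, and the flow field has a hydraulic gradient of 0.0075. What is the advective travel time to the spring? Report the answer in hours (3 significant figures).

29.3 hours

q = Ki = 293 × 0.0075 = 2.198 m/d
Average linear velocity = 2.198 / 0.05 = 43.95 m/d
t = L / v = 53.6 / 43.95 = 1.220 d
   = 1.220 × 24 = 29.3 h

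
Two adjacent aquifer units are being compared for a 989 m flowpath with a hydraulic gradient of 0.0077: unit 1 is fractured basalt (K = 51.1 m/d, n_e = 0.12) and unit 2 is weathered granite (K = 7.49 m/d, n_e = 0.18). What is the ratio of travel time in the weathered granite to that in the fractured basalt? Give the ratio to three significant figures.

Unit 1 (fractured basalt): v = 51.1×0.0077/0.12 = 3.279 m/d, t = 989/3.279 = 301.6 d
Unit 2 (weathered granite): v = 7.49×0.0077/0.18 = 0.3204 m/d, t = 989/0.3204 = 3087 d
t(weathered granite) / t(fractured basalt) = 3087/301.6 = 10.2

10.2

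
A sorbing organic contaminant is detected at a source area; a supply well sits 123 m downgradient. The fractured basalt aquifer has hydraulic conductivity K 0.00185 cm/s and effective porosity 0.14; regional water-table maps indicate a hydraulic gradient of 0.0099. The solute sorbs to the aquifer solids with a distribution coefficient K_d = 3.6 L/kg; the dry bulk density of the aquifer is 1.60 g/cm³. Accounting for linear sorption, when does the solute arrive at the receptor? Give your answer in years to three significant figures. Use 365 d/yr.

126 years

K = 0.00185 cm/s × 864 = 1.598 m/d
Darcy flux q = K·i = 1.598 × 0.0099 = 0.01582 m/d
Average linear velocity = 0.01582 / 0.14 = 0.1130 m/d
Retardation R = 1 + ρ_b·K_d/n = 1 + 1.60×3.6/0.14 = 42.14
Contaminant velocity v_c = v/R = 0.1130/42.14 = 0.002682 m/d
t = L/v_c = 123/0.002682 = 45860 d
   = 45860/365 = 126 yr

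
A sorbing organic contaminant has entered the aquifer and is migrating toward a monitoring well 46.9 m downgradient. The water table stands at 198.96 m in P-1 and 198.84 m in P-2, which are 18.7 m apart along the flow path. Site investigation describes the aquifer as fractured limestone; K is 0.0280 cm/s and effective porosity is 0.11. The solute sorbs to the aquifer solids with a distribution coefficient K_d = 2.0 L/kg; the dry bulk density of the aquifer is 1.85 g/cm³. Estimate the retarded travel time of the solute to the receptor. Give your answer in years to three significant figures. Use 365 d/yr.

3.15 years

Hydraulic gradient i = (198.96 − 198.84) / 18.7 = 0.12 / 18.7 = 0.006417
K = 0.0280 cm/s × 864 = 24.19 m/d
Darcy flux q = K·i = 24.19 × 0.006417 = 0.1552 m/d
v_s = q/n_e = 0.1552/0.11 = 1.411 m/d
Retardation R = 1 + ρ_b·K_d/n = 1 + 1.85×2.0/0.11 = 34.64
Contaminant velocity v_c = v/R = 1.411/34.64 = 0.04075 m/d
t = L/v_c = 46.9/0.04075 = 1151 d
   = 1151/365 = 3.15 yr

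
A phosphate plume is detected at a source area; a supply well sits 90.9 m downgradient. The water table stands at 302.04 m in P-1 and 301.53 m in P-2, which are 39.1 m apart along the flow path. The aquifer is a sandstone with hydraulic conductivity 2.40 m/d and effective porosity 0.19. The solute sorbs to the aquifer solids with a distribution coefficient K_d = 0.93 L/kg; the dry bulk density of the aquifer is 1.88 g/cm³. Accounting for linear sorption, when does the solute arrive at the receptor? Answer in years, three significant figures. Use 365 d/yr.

Hydraulic gradient i = (302.04 − 301.53) / 39.1 = 0.51 / 39.1 = 0.01304
q = Ki = 2.40 × 0.01304 = 0.03130 m/d
Average linear velocity = 0.03130 / 0.19 = 0.1648 m/d
Retardation R = 1 + ρ_b·K_d/n = 1 + 1.88×0.93/0.19 = 10.20
Contaminant velocity v_c = v/R = 0.1648/10.20 = 0.01615 m/d
t = L/v_c = 90.9/0.01615 = 5629 d
   = 5629/365 = 15.4 yr

15.4 years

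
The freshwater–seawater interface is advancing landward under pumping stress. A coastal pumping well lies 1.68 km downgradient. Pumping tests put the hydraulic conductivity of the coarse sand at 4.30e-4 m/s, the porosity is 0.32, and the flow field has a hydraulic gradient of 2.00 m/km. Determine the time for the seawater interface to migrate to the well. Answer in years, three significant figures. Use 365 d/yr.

19.8 years

K = 4.30e-4 m/s × 86400 s/d = 37.15 m/d
q = Ki = 37.15 × 0.0020 = 0.07430 m/d
Average linear velocity = 0.07430 / 0.32 = 0.2322 m/d
L = 1.68 km = 1680 m
t = L / v = 1680 / 0.2322 = 7235 d
   = 7235 / 365 = 19.8 yr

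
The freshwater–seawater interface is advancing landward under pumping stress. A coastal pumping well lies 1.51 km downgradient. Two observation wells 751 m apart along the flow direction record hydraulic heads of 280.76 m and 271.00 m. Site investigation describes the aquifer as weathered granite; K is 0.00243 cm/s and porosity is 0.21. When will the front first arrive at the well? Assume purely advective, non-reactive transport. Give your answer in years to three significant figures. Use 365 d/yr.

Hydraulic gradient i = (280.76 − 271.00) / 751 = 9.76 / 751 = 0.01300
K = 0.00243 cm/s × 864 = 2.100 m/d
Specific discharge q = 2.100 × 0.01300 = 0.02729 m/d
Average linear velocity = 0.02729 / 0.21 = 0.1299 m/d
L = 1.51 km = 1510 m
t = L / v = 1510 / 0.1299 = 11620 d
   = 11620 / 365 = 31.8 yr

31.8 years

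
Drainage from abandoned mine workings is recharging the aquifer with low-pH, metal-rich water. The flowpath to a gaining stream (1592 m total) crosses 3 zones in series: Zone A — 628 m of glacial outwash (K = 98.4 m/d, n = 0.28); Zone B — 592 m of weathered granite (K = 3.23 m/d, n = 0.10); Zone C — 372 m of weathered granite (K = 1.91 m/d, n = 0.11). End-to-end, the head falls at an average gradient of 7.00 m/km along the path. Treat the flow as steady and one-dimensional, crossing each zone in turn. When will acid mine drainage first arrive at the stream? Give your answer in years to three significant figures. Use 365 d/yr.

Steady 1-D flow in series ⇒ the Darcy flux q is identical in every zone and the zone head losses add (resistances L/K in series).
Σ(L/K) = 628/98.4 + 592/3.23 + 372/1.91 = 6.382 + 183.3 + 194.8 = 384.4 d
K_eq = L_total / Σ(L/K) = 1592 / 384.4 = 4.141 m/d
q = K_eq · i = 4.141 × 0.0070 = 0.02899 m/d (same in every zone)
Zone A: v = q/n = 0.02899/0.28 = 0.1035 m/d → t_A = 628/0.1035 = 6066 d
Zone B: v = q/n = 0.02899/0.10 = 0.2899 m/d → t_B = 592/0.2899 = 2042 d
Zone C: v = q/n = 0.02899/0.11 = 0.2635 m/d → t_C = 372/0.2635 = 1412 d
Total t = 6066 + 2042 + 1412 = 9520 d
   = 9520 / 365 = 26.1 yr

26.1 years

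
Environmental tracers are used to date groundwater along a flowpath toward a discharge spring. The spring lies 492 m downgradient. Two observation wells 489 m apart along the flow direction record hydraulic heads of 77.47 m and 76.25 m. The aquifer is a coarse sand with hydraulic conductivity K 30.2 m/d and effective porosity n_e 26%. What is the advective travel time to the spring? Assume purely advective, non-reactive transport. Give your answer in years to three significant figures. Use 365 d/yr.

4.65 years

Hydraulic gradient i = (77.47 − 76.25) / 489 = 1.22 / 489 = 0.002495
Darcy flux q = K·i = 30.2 × 0.002495 = 0.07535 m/d
v_s = q/n_e = 0.07535/0.26 = 0.2898 m/d
t = L / v = 492 / 0.2898 = 1698 d
   = 1698 / 365 = 4.65 yr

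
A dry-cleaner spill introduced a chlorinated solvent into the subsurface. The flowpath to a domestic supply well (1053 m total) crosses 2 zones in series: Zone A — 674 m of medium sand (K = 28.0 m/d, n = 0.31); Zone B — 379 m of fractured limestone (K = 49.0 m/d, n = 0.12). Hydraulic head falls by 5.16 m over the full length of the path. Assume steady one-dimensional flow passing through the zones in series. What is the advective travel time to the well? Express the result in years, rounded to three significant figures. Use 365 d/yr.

4.30 years

Continuity: the same q passes through each zone, so ΔH = q·Σ(L_j/K_j) — the zones act as resistances in series.
Σ(L/K) = 674/28.0 + 379/49.0 = 24.07 + 7.735 = 31.81 d
q = ΔH / Σ(L/K) = 5.16 / 31.81 = 0.1622 m/d (same in every zone)
Zone A: v = q/n = 0.1622/0.31 = 0.5233 m/d → t_A = 674/0.5233 = 1288 d
Zone B: v = q/n = 0.1622/0.12 = 1.352 m/d → t_B = 379/1.352 = 280.3 d
Total t = 1288 + 280.3 = 1568 d
   = 1568 / 365 = 4.30 yr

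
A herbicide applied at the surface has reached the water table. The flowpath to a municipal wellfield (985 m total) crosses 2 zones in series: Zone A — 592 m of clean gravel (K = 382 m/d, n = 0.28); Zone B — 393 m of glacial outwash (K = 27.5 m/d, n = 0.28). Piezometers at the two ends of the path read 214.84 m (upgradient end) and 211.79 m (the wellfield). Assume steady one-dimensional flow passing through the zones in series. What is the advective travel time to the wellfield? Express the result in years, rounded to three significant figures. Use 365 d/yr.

Total head drop ΔH = 214.84 − 211.79 = 3.05 m
Continuity: the same q passes through each zone, so ΔH = q·Σ(L_j/K_j) — the zones act as resistances in series.
Σ(L/K) = 592/382 + 393/27.5 = 1.550 + 14.29 = 15.84 d
q = ΔH / Σ(L/K) = 3.05 / 15.84 = 0.1925 m/d (same in every zone)
Zone A: v = q/n = 0.1925/0.28 = 0.6877 m/d → t_A = 592/0.6877 = 860.9 d
Zone B: v = q/n = 0.1925/0.28 = 0.6877 m/d → t_B = 393/0.6877 = 571.5 d
Total t = 860.9 + 571.5 = 1432 d
   = 1432 / 365 = 3.92 yr

3.92 years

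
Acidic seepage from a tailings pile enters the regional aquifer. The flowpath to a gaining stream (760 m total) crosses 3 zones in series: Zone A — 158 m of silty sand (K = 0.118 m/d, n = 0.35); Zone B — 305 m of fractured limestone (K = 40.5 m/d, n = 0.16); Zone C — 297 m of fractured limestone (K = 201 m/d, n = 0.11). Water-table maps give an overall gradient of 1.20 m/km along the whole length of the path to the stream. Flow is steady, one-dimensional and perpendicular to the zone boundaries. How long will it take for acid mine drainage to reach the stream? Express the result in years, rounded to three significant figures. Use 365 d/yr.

Steady 1-D flow in series ⇒ the Darcy flux q is identical in every zone and the zone head losses add (resistances L/K in series).
Σ(L/K) = 158/0.118 + 305/40.5 + 297/201 = 1339 + 7.531 + 1.478 = 1348 d
K_eq = L_total / Σ(L/K) = 760 / 1348 = 0.5638 m/d
q = K_eq · i = 0.5638 × 0.0012 = 6.766e-4 m/d (same in every zone)
Zone A: v = q/n = 6.766e-4/0.35 = 0.001933 m/d → t_A = 158/0.001933 = 81740 d
Zone B: v = q/n = 6.766e-4/0.16 = 0.004229 m/d → t_B = 305/0.004229 = 72130 d
Zone C: v = q/n = 6.766e-4/0.11 = 0.006151 m/d → t_C = 297/0.006151 = 48290 d
Total t = 81740 + 72130 + 48290 = 202200 d
   = 202200 / 365 = 554 yr

554 years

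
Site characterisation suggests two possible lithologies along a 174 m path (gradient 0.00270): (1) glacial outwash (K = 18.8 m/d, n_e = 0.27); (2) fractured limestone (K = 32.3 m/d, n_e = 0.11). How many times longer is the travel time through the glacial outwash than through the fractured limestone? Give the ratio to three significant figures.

Unit 1 (glacial outwash): v = 18.8×0.0027/0.27 = 0.1880 m/d, t = 174/0.1880 = 925.5 d
Unit 2 (fractured limestone): v = 32.3×0.0027/0.11 = 0.7928 m/d, t = 174/0.7928 = 219.5 d
t(glacial outwash) / t(fractured limestone) = 925.5/219.5 = 4.22

4.22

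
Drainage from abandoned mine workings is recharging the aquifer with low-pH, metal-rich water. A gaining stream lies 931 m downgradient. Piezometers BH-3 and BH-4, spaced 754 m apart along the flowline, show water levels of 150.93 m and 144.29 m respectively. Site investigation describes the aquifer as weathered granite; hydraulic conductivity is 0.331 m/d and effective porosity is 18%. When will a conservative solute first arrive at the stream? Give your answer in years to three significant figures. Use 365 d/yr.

Hydraulic gradient i = (150.93 − 144.29) / 754 = 6.64 / 754 = 0.008806
Specific discharge q = 0.331 × 0.008806 = 0.002915 m/d
v = Ki/n = 0.331·0.008806/0.18 = 0.01619 m/d
t = L / v = 931 / 0.01619 = 57490 d
   = 57490 / 365 = 158 yr

158 years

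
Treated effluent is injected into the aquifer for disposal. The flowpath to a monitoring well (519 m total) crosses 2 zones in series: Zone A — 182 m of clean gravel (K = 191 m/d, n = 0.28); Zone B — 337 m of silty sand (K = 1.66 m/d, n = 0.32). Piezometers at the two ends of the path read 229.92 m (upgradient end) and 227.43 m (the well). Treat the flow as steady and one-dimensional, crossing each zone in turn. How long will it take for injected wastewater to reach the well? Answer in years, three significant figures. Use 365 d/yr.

35.6 years

Total head drop ΔH = 229.92 − 227.43 = 2.49 m
Continuity: the same q passes through each zone, so ΔH = q·Σ(L_j/K_j) — the zones act as resistances in series.
Σ(L/K) = 182/191 + 337/1.66 = 0.9529 + 203.0 = 204.0 d
q = ΔH / Σ(L/K) = 2.49 / 204.0 = 0.01221 m/d (same in every zone)
Zone A: v = q/n = 0.01221/0.28 = 0.04360 m/d → t_A = 182/0.04360 = 4174 d
Zone B: v = q/n = 0.01221/0.32 = 0.03815 m/d → t_B = 337/0.03815 = 8834 d
Total t = 4174 + 8834 = 13010 d
   = 13010 / 365 = 35.6 yr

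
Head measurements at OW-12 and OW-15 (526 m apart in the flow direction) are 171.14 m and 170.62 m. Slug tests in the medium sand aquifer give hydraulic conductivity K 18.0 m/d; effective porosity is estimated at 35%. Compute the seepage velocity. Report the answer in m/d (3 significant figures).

0.0508 m/d

Hydraulic gradient i = (171.14 − 170.62) / 526 = 0.52 / 526 = 9.886e-4
Darcy flux q = K·i = 18.0 × 9.886e-4 = 0.01779 m/d
v = Ki/n = 18.0·9.886e-4/0.35 = 0.05084 m/d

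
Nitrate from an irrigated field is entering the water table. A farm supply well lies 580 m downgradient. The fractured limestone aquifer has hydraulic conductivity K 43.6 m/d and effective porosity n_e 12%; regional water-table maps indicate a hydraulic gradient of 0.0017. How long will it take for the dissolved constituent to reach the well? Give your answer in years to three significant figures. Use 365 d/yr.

2.57 years

Darcy flux q = K·i = 43.6 × 0.0017 = 0.07412 m/d
Seepage velocity v = q / n = 0.07412 / 0.12 = 0.6177 m/d
t = L / v = 580 / 0.6177 = 939.0 d
   = 939.0 / 365 = 2.57 yr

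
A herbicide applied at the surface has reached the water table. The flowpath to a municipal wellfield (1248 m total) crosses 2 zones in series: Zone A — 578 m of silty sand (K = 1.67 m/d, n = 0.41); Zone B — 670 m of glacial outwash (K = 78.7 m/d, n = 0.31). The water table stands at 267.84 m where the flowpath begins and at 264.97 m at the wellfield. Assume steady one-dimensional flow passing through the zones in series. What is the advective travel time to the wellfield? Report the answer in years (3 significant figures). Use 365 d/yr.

Total head drop ΔH = 267.84 − 264.97 = 2.87 m
Steady 1-D flow in series ⇒ the Darcy flux q is identical in every zone and the zone head losses add (resistances L/K in series).
Σ(L/K) = 578/1.67 + 670/78.7 = 346.1 + 8.513 = 354.6 d
q = ΔH / Σ(L/K) = 2.87 / 354.6 = 0.008093 m/d (same in every zone)
Zone A: v = q/n = 0.008093/0.41 = 0.01974 m/d → t_A = 578/0.01974 = 29280 d
Zone B: v = q/n = 0.008093/0.31 = 0.02611 m/d → t_B = 670/0.02611 = 25660 d
Total t = 29280 + 25660 = 54950 d
   = 54950 / 365 = 151 yr

151 years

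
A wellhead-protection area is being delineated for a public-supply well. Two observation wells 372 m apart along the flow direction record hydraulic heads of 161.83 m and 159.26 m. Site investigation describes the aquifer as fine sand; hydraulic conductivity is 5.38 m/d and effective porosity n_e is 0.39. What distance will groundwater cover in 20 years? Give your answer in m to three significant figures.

696 m

Hydraulic gradient i = (161.83 − 159.26) / 372 = 2.57 / 372 = 0.006909
q = Ki = 5.38 × 0.006909 = 0.03717 m/d
Seepage velocity v = q / n = 0.03717 / 0.39 = 0.09530 m/d
T = 20 yr × 365 = 7300 d
L = v × T = 0.09530 × 7300 = 695.7 m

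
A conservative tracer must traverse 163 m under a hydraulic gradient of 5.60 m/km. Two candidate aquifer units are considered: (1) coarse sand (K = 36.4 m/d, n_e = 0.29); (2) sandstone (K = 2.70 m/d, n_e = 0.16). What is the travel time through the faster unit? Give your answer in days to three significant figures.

Unit 1 (coarse sand): v = 36.4×0.0056/0.29 = 0.7029 m/d, t = 163/0.7029 = 231.9 d
Unit 2 (sandstone): v = 2.70×0.0056/0.16 = 0.09450 m/d, t = 163/0.09450 = 1725 d
Faster unit: t = 232 d

232 days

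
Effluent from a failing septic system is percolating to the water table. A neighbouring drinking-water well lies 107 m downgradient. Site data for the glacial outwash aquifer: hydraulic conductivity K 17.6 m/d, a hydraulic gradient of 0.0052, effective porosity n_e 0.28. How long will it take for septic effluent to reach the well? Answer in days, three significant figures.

327 days

q = Ki = 17.6 × 0.0052 = 0.09152 m/d
Seepage velocity v = q / n = 0.09152 / 0.28 = 0.3269 m/d
t = L / v = 107 / 0.3269 = 327.4 d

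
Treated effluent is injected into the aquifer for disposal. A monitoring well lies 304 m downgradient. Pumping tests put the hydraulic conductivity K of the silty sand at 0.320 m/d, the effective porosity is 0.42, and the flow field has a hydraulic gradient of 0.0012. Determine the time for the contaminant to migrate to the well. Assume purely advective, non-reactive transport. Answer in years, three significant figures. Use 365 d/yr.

Specific discharge q = 0.320 × 0.0012 = 3.840e-4 m/d
v_s = q/n_e = 3.840e-4/0.42 = 9.143e-4 m/d
t = L / v = 304 / 9.143e-4 = 332500 d
   = 332500 / 365 = 911 yr

911 years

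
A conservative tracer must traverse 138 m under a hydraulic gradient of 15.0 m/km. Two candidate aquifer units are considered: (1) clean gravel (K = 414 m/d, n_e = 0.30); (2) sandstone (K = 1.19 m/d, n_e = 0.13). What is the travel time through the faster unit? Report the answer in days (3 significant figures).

6.67 days

Unit 1 (clean gravel): v = 414×0.015/0.30 = 20.70 m/d, t = 138/20.70 = 6.667 d
Unit 2 (sandstone): v = 1.19×0.015/0.13 = 0.1373 m/d, t = 138/0.1373 = 1005 d
Faster unit: t = 6.67 d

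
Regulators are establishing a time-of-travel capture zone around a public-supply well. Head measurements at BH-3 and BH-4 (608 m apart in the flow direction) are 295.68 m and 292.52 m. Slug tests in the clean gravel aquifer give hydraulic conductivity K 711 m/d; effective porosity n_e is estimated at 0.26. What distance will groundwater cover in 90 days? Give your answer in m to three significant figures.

1280 m

Hydraulic gradient i = (295.68 − 292.52) / 608 = 3.16 / 608 = 0.005197
Darcy flux q = K·i = 711 × 0.005197 = 3.695 m/d
v = Ki/n = 711·0.005197/0.26 = 14.21 m/d
L = v × T = 14.21 × 90 = 1279 m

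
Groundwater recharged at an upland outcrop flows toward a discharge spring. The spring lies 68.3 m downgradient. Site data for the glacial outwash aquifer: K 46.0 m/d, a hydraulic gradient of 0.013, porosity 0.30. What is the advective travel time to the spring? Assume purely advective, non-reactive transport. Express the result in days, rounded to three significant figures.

q = Ki = 46.0 × 0.013 = 0.5980 m/d
v = Ki/n = 46.0·0.013/0.30 = 1.993 m/d
t = L / v = 68.3 / 1.993 = 34.26 d

34.3 days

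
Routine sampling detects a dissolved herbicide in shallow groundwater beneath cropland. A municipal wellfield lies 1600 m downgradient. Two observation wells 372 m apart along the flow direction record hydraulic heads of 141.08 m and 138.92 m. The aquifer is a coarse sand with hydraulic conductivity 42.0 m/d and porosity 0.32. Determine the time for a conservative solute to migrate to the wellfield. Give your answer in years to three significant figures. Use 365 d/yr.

5.75 years

Hydraulic gradient i = (141.08 − 138.92) / 372 = 2.16 / 372 = 0.005806
Specific discharge q = 42.0 × 0.005806 = 0.2439 m/d
v = Ki/n = 42.0·0.005806/0.32 = 0.7621 m/d
t = L / v = 1600 / 0.7621 = 2099 d
   = 2099 / 365 = 5.75 yr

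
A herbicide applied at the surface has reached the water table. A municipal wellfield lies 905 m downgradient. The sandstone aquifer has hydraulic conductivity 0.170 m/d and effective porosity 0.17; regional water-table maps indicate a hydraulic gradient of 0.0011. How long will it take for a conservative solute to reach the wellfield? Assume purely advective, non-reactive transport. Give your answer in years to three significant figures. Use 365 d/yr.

q = Ki = 0.170 × 0.0011 = 1.870e-4 m/d
v = Ki/n = 0.170·0.0011/0.17 = 0.001100 m/d
t = L / v = 905 / 0.001100 = 822700 d
   = 822700 / 365 = 2250 yr

2250 years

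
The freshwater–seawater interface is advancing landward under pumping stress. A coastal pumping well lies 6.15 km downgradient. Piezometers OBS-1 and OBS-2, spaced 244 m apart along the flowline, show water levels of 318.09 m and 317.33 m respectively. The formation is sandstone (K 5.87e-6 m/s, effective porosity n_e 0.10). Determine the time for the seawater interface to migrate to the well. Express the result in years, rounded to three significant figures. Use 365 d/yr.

Hydraulic gradient i = (318.09 − 317.33) / 244 = 0.76 / 244 = 0.003115
K = 5.87e-6 m/s × 86400 s/d = 0.5072 m/d
Darcy flux q = K·i = 0.5072 × 0.003115 = 0.001580 m/d
Average linear velocity = 0.001580 / 0.10 = 0.01580 m/d
L = 6.15 km = 6150 m
t = L / v = 6150 / 0.01580 = 389300 d
   = 389300 / 365 = 1070 yr

1070 years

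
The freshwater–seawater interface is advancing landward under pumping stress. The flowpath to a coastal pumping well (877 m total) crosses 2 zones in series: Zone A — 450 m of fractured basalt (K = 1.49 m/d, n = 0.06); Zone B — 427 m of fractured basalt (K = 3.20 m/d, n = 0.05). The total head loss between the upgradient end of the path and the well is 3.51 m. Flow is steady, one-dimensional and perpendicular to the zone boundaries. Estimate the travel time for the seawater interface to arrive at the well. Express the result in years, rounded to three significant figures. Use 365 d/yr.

16.4 years

Steady 1-D flow in series ⇒ the Darcy flux q is identical in every zone and the zone head losses add (resistances L/K in series).
Σ(L/K) = 450/1.49 + 427/3.20 = 302.0 + 133.4 = 435.5 d
q = ΔH / Σ(L/K) = 3.51 / 435.5 = 0.008061 m/d (same in every zone)
Zone A: v = q/n = 0.008061/0.06 = 0.1343 m/d → t_A = 450/0.1343 = 3350 d
Zone B: v = q/n = 0.008061/0.05 = 0.1612 m/d → t_B = 427/0.1612 = 2649 d
Total t = 3350 + 2649 = 5998 d
   = 5998 / 365 = 16.4 yr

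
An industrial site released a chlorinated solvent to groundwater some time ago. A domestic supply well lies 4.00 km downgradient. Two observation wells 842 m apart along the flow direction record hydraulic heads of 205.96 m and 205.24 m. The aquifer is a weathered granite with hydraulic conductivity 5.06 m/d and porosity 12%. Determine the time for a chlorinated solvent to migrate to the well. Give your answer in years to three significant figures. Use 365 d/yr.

304 years

Hydraulic gradient i = (205.96 − 205.24) / 842 = 0.72 / 842 = 8.551e-4
Darcy flux q = K·i = 5.06 × 8.551e-4 = 0.004327 m/d
v_s = q/n_e = 0.004327/0.12 = 0.03606 m/d
L = 4.00 km = 4000 m
t = L / v = 4000 / 0.03606 = 110900 d
   = 110900 / 365 = 304 yr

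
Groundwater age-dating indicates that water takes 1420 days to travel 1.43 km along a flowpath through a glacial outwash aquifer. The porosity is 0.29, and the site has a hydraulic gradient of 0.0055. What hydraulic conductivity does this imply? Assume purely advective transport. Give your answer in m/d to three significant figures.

L = 1.43 km = 1430 m
v = L / t = 1430 / 1420 = 1.007 m/d
K = v · n / i = 1.007 × 0.29 / 0.0055 = 53.1 m/d

53.1 m/d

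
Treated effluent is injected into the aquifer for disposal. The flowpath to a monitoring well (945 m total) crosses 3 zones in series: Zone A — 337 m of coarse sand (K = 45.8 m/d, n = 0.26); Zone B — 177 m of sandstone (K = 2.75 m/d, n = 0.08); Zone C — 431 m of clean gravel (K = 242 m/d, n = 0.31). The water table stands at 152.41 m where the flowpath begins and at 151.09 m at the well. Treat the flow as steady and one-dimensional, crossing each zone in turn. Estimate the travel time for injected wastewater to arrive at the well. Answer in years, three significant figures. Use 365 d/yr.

Total head drop ΔH = 152.41 − 151.09 = 1.32 m
Steady 1-D flow in series ⇒ the Darcy flux q is identical in every zone and the zone head losses add (resistances L/K in series).
Σ(L/K) = 337/45.8 + 177/2.75 + 431/242 = 7.358 + 64.36 + 1.781 = 73.50 d
q = ΔH / Σ(L/K) = 1.32 / 73.50 = 0.01796 m/d (same in every zone)
Zone A: v = q/n = 0.01796/0.26 = 0.06907 m/d → t_A = 337/0.06907 = 4879 d
Zone B: v = q/n = 0.01796/0.08 = 0.2245 m/d → t_B = 177/0.2245 = 788.5 d
Zone C: v = q/n = 0.01796/0.31 = 0.05793 m/d → t_C = 431/0.05793 = 7440 d
Total t = 4879 + 788.5 + 7440 = 13110 d
   = 13110 / 365 = 35.9 yr

35.9 years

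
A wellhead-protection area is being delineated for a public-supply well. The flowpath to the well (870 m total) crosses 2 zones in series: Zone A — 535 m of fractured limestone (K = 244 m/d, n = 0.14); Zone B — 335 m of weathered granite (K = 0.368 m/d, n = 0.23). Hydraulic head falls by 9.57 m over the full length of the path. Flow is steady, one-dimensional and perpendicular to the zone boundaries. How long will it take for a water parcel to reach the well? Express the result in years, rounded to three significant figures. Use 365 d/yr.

Continuity: the same q passes through each zone, so ΔH = q·Σ(L_j/K_j) — the zones act as resistances in series.
Σ(L/K) = 535/244 + 335/0.368 = 2.193 + 910.3 = 912.5 d
q = ΔH / Σ(L/K) = 9.57 / 912.5 = 0.01049 m/d (same in every zone)
Zone A: v = q/n = 0.01049/0.14 = 0.07491 m/d → t_A = 535/0.07491 = 7142 d
Zone B: v = q/n = 0.01049/0.23 = 0.04560 m/d → t_B = 335/0.04560 = 7347 d
Total t = 7142 + 7347 = 14490 d
   = 14490 / 365 = 39.7 yr

39.7 years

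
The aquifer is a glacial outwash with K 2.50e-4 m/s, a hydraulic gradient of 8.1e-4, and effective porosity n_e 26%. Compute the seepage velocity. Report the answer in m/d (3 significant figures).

0.0673 m/d

K = 2.50e-4 m/s × 86400 s/d = 21.60 m/d
Darcy flux q = K·i = 21.60 × 8.1e-4 = 0.01750 m/d
Seepage velocity v = q / n = 0.01750 / 0.26 = 0.06729 m/d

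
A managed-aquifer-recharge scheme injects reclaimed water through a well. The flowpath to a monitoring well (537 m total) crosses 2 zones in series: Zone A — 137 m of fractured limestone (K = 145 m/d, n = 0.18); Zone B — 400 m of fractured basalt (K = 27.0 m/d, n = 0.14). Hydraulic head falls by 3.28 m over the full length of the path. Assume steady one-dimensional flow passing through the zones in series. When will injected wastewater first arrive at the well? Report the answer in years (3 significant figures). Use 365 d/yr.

Continuity: the same q passes through each zone, so ΔH = q·Σ(L_j/K_j) — the zones act as resistances in series.
Σ(L/K) = 137/145 + 400/27.0 = 0.9448 + 14.81 = 15.76 d
q = ΔH / Σ(L/K) = 3.28 / 15.76 = 0.2081 m/d (same in every zone)
Zone A: v = q/n = 0.2081/0.18 = 1.156 m/d → t_A = 137/1.156 = 118.5 d
Zone B: v = q/n = 0.2081/0.14 = 1.487 m/d → t_B = 400/1.487 = 269.1 d
Total t = 118.5 + 269.1 = 387.6 d
   = 387.6 / 365 = 1.06 yr

1.06 years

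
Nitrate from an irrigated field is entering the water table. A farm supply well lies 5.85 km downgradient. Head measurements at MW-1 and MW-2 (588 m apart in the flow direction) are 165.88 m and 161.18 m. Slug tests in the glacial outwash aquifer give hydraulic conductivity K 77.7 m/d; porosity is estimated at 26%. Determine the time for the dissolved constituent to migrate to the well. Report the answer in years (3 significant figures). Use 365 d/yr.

Hydraulic gradient i = (165.88 − 161.18) / 588 = 4.70 / 588 = 0.007993
Darcy flux q = K·i = 77.7 × 0.007993 = 0.6211 m/d
Seepage velocity v = q / n = 0.6211 / 0.26 = 2.389 m/d
L = 5.85 km = 5850 m
t = L / v = 5850 / 2.389 = 2449 d
   = 2449 / 365 = 6.71 yr

6.71 years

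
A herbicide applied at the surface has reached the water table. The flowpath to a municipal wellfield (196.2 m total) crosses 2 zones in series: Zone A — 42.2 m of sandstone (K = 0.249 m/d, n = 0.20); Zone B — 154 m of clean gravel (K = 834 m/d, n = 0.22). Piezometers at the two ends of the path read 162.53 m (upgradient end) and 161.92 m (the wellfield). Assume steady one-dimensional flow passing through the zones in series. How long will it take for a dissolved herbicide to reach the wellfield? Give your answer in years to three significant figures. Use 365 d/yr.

32.2 years

Total head drop ΔH = 162.53 − 161.92 = 0.61 m
Continuity: the same q passes through each zone, so ΔH = q·Σ(L_j/K_j) — the zones act as resistances in series.
Σ(L/K) = 42.2/0.249 + 154/834 = 169.5 + 0.1847 = 169.7 d
q = ΔH / Σ(L/K) = 0.61 / 169.7 = 0.003595 m/d (same in every zone)
Zone A: v = q/n = 0.003595/0.20 = 0.01798 m/d → t_A = 42.2/0.01798 = 2347 d
Zone B: v = q/n = 0.003595/0.22 = 0.01634 m/d → t_B = 154/0.01634 = 9423 d
Total t = 2347 + 9423 = 11770 d
   = 11770 / 365 = 32.2 yr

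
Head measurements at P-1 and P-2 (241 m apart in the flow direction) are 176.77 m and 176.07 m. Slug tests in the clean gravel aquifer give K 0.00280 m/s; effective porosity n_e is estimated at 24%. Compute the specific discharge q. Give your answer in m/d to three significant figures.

0.703 m/d

Hydraulic gradient i = (176.77 − 176.07) / 241 = 0.70 / 241 = 0.002905
K = 0.00280 m/s × 86400 s/d = 241.9 m/d
Darcy flux q = K·i = 241.9 × 0.002905 = 0.7027 m/d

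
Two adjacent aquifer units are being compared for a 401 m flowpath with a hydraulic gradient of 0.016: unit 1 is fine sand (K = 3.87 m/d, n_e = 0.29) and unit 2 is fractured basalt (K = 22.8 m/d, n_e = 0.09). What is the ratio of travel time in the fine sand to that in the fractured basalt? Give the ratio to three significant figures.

Unit 1 (fine sand): v = 3.87×0.016/0.29 = 0.2135 m/d, t = 401/0.2135 = 1878 d
Unit 2 (fractured basalt): v = 22.8×0.016/0.09 = 4.053 m/d, t = 401/4.053 = 98.93 d
t(fine sand) / t(fractured basalt) = 1878/98.93 = 19.0

19.0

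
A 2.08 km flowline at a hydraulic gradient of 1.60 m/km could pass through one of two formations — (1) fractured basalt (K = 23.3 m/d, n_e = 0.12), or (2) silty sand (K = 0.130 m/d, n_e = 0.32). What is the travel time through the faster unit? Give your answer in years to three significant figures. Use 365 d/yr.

18.3 years

Unit 1 (fractured basalt): v = 23.3×0.0016/0.12 = 0.3107 m/d, t = 2080/0.3107 = 6695 d
Unit 2 (silty sand): v = 0.130×0.0016/0.32 = 6.500e-4 m/d, t = 2080/6.500e-4 = 3.200e6 d
Faster: 6695 d / 365 = 18.3 yr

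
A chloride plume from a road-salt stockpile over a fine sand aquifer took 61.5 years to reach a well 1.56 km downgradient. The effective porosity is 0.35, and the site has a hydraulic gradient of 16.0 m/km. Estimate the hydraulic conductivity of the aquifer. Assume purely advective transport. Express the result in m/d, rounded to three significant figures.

1.52 m/d

t = 61.5 years = 22450 d
L = 1.56 km = 1560 m
v = L / t = 1560 / 22450 = 0.06950 m/d
K = v · n / i = 0.06950 × 0.35 / 0.016 = 1.52 m/d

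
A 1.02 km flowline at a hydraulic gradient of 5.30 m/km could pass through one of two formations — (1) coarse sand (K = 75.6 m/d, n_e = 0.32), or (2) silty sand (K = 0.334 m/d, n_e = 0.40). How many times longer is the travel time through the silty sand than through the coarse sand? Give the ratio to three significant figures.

Unit 1 (coarse sand): v = 75.6×0.0053/0.32 = 1.252 m/d, t = 1020/1.252 = 814.6 d
Unit 2 (silty sand): v = 0.334×0.0053/0.40 = 0.004426 m/d, t = 1020/0.004426 = 230500 d
t(silty sand) / t(coarse sand) = 230500/814.6 = 283

283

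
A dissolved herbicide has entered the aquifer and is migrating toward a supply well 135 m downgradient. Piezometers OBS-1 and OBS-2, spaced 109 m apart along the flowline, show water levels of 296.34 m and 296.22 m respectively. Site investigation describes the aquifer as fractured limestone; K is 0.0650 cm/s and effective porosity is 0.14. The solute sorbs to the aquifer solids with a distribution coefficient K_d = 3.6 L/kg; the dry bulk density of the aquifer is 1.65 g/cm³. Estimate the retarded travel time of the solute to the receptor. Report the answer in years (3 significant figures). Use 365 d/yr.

36.4 years

Hydraulic gradient i = (296.34 − 296.22) / 109 = 0.12 / 109 = 0.001101
K = 0.0650 cm/s × 864 = 56.16 m/d
q = Ki = 56.16 × 0.001101 = 0.06183 m/d
v_s = q/n_e = 0.06183/0.14 = 0.4416 m/d
Retardation R = 1 + ρ_b·K_d/n = 1 + 1.65×3.6/0.14 = 43.43
Contaminant velocity v_c = v/R = 0.4416/43.43 = 0.01017 m/d
t = L/v_c = 135/0.01017 = 13280 d
   = 13280/365 = 36.4 yr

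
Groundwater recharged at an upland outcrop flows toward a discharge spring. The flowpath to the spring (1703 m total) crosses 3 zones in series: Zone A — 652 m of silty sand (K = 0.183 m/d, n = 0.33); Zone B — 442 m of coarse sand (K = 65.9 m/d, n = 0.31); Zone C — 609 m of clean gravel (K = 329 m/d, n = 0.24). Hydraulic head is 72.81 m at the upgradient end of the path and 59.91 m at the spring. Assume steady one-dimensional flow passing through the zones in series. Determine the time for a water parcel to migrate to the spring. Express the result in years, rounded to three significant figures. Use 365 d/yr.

378 years

Total head drop ΔH = 72.81 − 59.91 = 12.90 m
Continuity: the same q passes through each zone, so ΔH = q·Σ(L_j/K_j) — the zones act as resistances in series.
Σ(L/K) = 652/0.183 + 442/65.9 + 609/329 = 3563 + 6.707 + 1.851 = 3571 d
q = ΔH / Σ(L/K) = 12.90 / 3571 = 0.003612 m/d (same in every zone)
Zone A: v = q/n = 0.003612/0.33 = 0.01095 m/d → t_A = 652/0.01095 = 59570 d
Zone B: v = q/n = 0.003612/0.31 = 0.01165 m/d → t_B = 442/0.01165 = 37930 d
Zone C: v = q/n = 0.003612/0.24 = 0.01505 m/d → t_C = 609/0.01505 = 40460 d
Total t = 59570 + 37930 + 40460 = 138000 d
   = 138000 / 365 = 378 yr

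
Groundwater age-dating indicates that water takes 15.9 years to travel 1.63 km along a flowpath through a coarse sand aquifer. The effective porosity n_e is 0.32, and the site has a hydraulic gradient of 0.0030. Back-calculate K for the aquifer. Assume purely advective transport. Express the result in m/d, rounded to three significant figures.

30.0 m/d

t = 15.9 years = 5804 d
L = 1.63 km = 1630 m
v = L / t = 1630 / 5804 = 0.2809 m/d
K = v · n / i = 0.2809 × 0.32 / 0.0030 = 30.0 m/d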